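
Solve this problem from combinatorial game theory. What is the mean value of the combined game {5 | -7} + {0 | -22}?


G1 = {5 | -7}, G2 = {0 | -22}
Each is a switch {a | b} with numbers a > b; its mean value is (a + b)/2, and mean value is additive over game sums: m(G1 + G2) = m(G1) + m(G2).
Mean of G1 = (5 + (-7))/2 = -2/2 = -1
Mean of G2 = (0 + (-22))/2 = -22/2 = -11
Mean of G1 + G2 = -1 + -11 = -12

-12


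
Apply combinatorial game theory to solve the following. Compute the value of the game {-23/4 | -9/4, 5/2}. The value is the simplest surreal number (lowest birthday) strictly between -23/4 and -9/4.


Left options: {-23/4}, max = -23/4
Right options: {-9/4, 5/2}, min = -9/4
All options are numbers and max(Left) < min(Right), so by the simplicity theorem the value is the simplest (earliest-born) number strictly between -23/4 and -9/4.
Integers -5 through -3 all lie strictly between -23/4 and -9/4.
Among integers, the simplest (lowest birthday = smallest |n|; 0 is born on day 0, +-n on day n) is -3.
No non-integer in the interval can be simpler: if x is a non-integer in the interval, then floor(x) or ceil(x) also lies in the interval (the interval contains an integer), and both are proper prefixes of x's sign expansion, i.e. born earlier. So the game value is -3.
Game value = -3

-3


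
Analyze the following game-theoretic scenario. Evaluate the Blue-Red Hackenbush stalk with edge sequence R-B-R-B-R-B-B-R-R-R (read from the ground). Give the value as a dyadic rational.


Edges (from ground): R-B-R-B-R-B-B-R-R-R
By Berlekamp's sign-expansion rule, a Blue-Red Hackenbush stalk has the value of the surreal number whose sign sequence is the edge sequence with B -> + and R -> -.
Sign sequence: -+-+-++---
Trace the sign expansion in the surreal number tree, starting from 0:
Edge 1: R (sign -) -> bounds (-inf, 0), value = -1
Edge 2: B (sign +) -> bounds (-1, 0), value = -1/2
Edge 3: R (sign -) -> bounds (-1, -1/2), value = -3/4
Edge 4: B (sign +) -> bounds (-3/4, -1/2), value = -5/8
Edge 5: R (sign -) -> bounds (-3/4, -5/8), value = -11/16
Edge 6: B (sign +) -> bounds (-11/16, -5/8), value = -21/32
Edge 7: B (sign +) -> bounds (-21/32, -5/8), value = -41/64
Edge 8: R (sign -) -> bounds (-21/32, -41/64), value = -83/128
Edge 9: R (sign -) -> bounds (-21/32, -83/128), value = -167/256
Edge 10: R (sign -) -> bounds (-21/32, -167/256), value = -335/512
Game value = -335/512

-335/512


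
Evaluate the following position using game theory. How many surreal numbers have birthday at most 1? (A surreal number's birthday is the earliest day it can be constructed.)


Day 0: {|} = 0 is born. Count = 1.
Day n: the number of surreal numbers born by day n is 2^(n+1) - 1.
By day 0: 2^1 - 1 = 1
By day 1: 2^2 - 1 = 3
By day 1: 3 surreal numbers.

3


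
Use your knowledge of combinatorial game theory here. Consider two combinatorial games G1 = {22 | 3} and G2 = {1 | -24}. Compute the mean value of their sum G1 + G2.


G1 = {22 | 3}, G2 = {1 | -24}
Each is a switch {a | b} with numbers a > b; its mean value is (a + b)/2, and mean value is additive over game sums: m(G1 + G2) = m(G1) + m(G2).
Mean of G1 = (22 + (3))/2 = 25/2 = 25/2
Mean of G2 = (1 + (-24))/2 = -23/2 = -23/2
Mean of G1 + G2 = 25/2 + -23/2 = 1

1


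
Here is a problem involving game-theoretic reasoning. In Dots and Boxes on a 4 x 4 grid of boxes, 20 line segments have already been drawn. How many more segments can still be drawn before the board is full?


Grid: 4 x 4 boxes, i.e. 5 rows and 5 columns of dots.
Horizontal edges: (rows + 1) * cols = 5 * 4 = 20
Vertical edges: rows * (cols + 1) = 4 * 5 = 20
Total edges: 20 + 20 = 40
Edges drawn: 20
Remaining: 40 - 20 = 20

20


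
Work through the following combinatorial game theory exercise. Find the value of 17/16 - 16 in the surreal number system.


x = 17/16, y = 16
Converting to common denominator: 16
x = 17/16, y = 256/16
x - y = 17/16 - 16 = -239/16

-239/16


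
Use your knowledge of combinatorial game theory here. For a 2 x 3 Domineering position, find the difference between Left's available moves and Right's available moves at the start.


Board is 2 x 3 (rows x cols).
Left (vertical) placements: (rows-1) * cols = 1 * 3 = 3
Right (horizontal) placements: rows * (cols-1) = 2 * 2 = 4
Advantage = Left - Right = 3 - 4 = -1

-1


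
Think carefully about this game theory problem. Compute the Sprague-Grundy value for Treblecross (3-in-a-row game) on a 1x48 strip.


Treblecross: place X on empty cells; 3-in-a-row wins.
Playing within two cells of an existing X lets the opponent win at once, so sensible play treats the cells i-2..i+2 around each X as dead. The player left with no safe cell loses, so this is a normal-play take-away game on strips of safe cells.
Placing X at cell i (0-indexed) of a strip of k safe cells leaves independent strips of sizes max(0, i-2) and max(0, k-i-3). Hence G(k) = mex{ G(max(0,i-2)) XOR G(max(0,k-i-3)) : 0 <= i < k }, with G(0) = 0.
G(1): splits (0,0):0^0=0 -> mex({0}) = 1
G(2): splits (0,0):0^0=0 -> mex({0}) = 1
G(3): splits (0,0):0^0=0 -> mex({0}) = 1
G(4): splits (0,1):0^1=1 (0,0):0^0=0 -> mex({0, 1}) = 2
G(5): splits (0,2):0^1=1 (0,1):0^1=1 (0,0):0^0=0 -> mex({0, 1}) = 2
G(6) = mex({1}) = 0
G(7) = mex({0, 1, 2}) = 3
G(8) = mex({0, 1, 2}) = 3
G(9) = mex({0, 2}) = 1
G(10) = mex({0, 2, 3}) = 1
G(11) = mex({0, 3}) = 1
G(12) = mex({1, 3}) = 0
G(13) = mex({0, 1, 2, 3}) = 4
G(14) = mex({0, 1, 2}) = 3
G(15) = mex({0, 1, 2}) = 3
G(16) = mex({0, 1, 2, 4}) = 3
G(17) = mex({0, 1, 3, 4}) = 2
G(18) = mex({0, 1, 3, 4}) = 2
G(19) = mex({0, 1, 3, 5}) = 2
G(20) = mex({0, 1, 2, 3, 5}) = 4
G(21) = mex({0, 1, 2, 3, 5}) = 4
G(22) = mex({1, 2, 6}) = 0
G(23) = mex({0, 1, 2, 3, 4, 6}) = 5
G(24) = mex({0, 1, 2, 3, 4}) = 5
G(25) = mex({0, 1, 3, 4, 7}) = 2
G(26) = mex({0, 1, 3, 4, 5, 7}) = 2
G(27) = mex({0, 1, 3, 5}) = 2
G(28) = mex({0, 1, 2, 5}) = 3
G(29) = mex({0, 1, 2, 4, 5, 6}) = 3
G(30) = mex({1, 2, 4, 6}) = 0
G(31) = mex({0, 1, 2, 3, 4, 6}) = 5
G(32) = mex({1, 2, 3, 4, 7}) = 0
G(33) = mex({0, 3, 7}) = 1
G(34) = mex({0, 2, 3, 5, 7}) = 1
G(35) = mex({0, 2, 3, 5, 6}) = 1
G(36) = mex({0, 1, 2, 5, 6}) = 3
G(37) = mex({0, 1, 2, 4, 5, 6}) = 3
G(38) = mex({0, 1, 2, 4}) = 3
G(39) = mex({0, 1, 2, 3, 4, 7}) = 5
G(40) = mex({0, 1, 2, 3, 4, 5, 7}) = 6
G(41) = mex({0, 1, 2, 3, 5, 7}) = 4
G(42) = mex({0, 1, 2, 3, 5, 6, 7}) = 4
G(43) = mex({0, 2, 3, 5, 6}) = 1
G(44) = mex({1, 2, 3, 4, 5, 6}) = 0
G(45) = mex({0, 1, 2, 3, 4, 6, 7}) = 5
G(46) = mex({0, 1, 2, 3, 4, 7}) = 5
G(47) = mex({0, 1, 2, 3, 4, 5, 7}) = 6
G(48) = mex({0, 1, 2, 3, 4, 5, 7}) = 6
Therefore G(48) = 6.

6


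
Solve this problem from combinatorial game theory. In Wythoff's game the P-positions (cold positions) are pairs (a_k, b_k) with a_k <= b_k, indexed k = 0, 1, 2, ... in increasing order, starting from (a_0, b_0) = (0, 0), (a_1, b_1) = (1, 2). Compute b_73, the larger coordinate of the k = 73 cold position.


By Wythoff's theorem, a_k = floor(k * phi) and b_k = floor(k * phi^2) = a_k + k, where phi = (1 + sqrt(5))/2 is the golden ratio.
phi = (1 + sqrt(5))/2 = 1.618034
phi^2 = phi + 1 = 2.618034
k = 73
k * phi^2 = 73 * 2.618034 = 191.116481
b_73 = floor(k * phi^2) = 191 (check: a_73 + k = 118 + 73 = 191)

191


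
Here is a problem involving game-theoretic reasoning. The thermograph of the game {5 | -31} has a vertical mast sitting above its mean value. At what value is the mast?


Game = {5 | -31}, a switch {a | b} with numbers a > b.
Its thermograph has left wall a - t and right wall b + t, which meet at t = (a - b)/2, where both equal (a + b)/2. So the mast (mean value) is at (a + b)/2.
Mean = (5 + (-31))/2 = -26/2 = -13

-13


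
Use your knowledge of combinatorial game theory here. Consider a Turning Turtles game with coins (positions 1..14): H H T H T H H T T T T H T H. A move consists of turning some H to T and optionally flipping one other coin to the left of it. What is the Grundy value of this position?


Coins: H H T H T H H T T T T H T H
Key fact: a single head at position k behaves exactly like a Nim heap of size k (turning it to T and optionally flipping a coin at j < k corresponds to moving the heap from k to j, or to 0), and heads combine as a disjunctive sum (two heads at the same place would cancel, matching j XOR j = 0). So the Nim-value is the XOR of the 1-indexed positions of the heads.
Face-up positions (1-indexed): [1, 2, 4, 6, 7, 12, 14]
XOR 0 with 1: 0 XOR 1 = 1
XOR 1 with 2: 1 XOR 2 = 3
XOR 3 with 4: 3 XOR 4 = 7
XOR 7 with 6: 7 XOR 6 = 1
XOR 1 with 7: 1 XOR 7 = 6
XOR 6 with 12: 6 XOR 12 = 10
XOR 10 with 14: 10 XOR 14 = 4
Nim-value = 4

4


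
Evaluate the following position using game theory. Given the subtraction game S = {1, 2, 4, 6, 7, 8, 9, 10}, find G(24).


The subtraction set is S = {1, 2, 4, 6, 7, 8, 9, 10}.
G(k) = mex{ G(k - s) : s in S, s <= k }. We compute iteratively: G(0) = 0.
G(1) = mex({0}) = 1
G(2) = mex({0, 1}) = 2
G(3) = mex({1, 2}) = 0
G(4) = mex({0, 2}) = 1
G(5) = mex({0, 1}) = 2
G(6) = mex({0, 1, 2}) = 3
G(7) = mex({0, 1, 2, 3}) = 4
G(8) = mex({0, 1, 2, 3, 4}) = 5
G(9) = mex({0, 1, 2, 4, 5}) = 3
G(10) = mex({0, 1, 2, 3, 5}) = 4
G(11) = mex({0, 1, 2, 3, 4}) = 5
G(12) = mex({0, 1, 2, 3, 4, 5}) = 6
G(13) = mex({0, 1, 2, 3, 4, 5, 6}) = 7
G(14) = mex({1, 2, 3, 4, 5, 6, 7}) = 0
G(15) = mex({0, 2, 3, 4, 5, 7}) = 1
G(16) = mex({0, 1, 3, 4, 5, 6}) = 2
G(17) = mex({1, 2, 3, 4, 5, 7}) = 0
G(18) = mex({0, 2, 3, 4, 5, 6}) = 1
G(19) = mex({0, 1, 3, 4, 5, 6, 7}) = 2
G(20) = mex({0, 1, 2, 4, 5, 6, 7}) = 3
G(21) = mex({0, 1, 2, 3, 5, 6, 7}) = 4
G(22) = mex({0, 1, 2, 3, 4, 6, 7}) = 5
G(23) = mex({0, 1, 2, 4, 5, 7}) = 3
Observe that G(14)..G(23) = 0, 1, 2, 0, 1, 2, 3, 4, 5, 3 repeats G(0)..G(9) = 0, 1, 2, 0, 1, 2, 3, 4, 5, 3.
For k >= max(S) = 10, G(k) is determined by the previous 10 values G(k-10)..G(k-1); a window of 10 consecutive values has recurred shifted by 14, so by induction G(k + 14) = G(k) for all k >= 0: the sequence is periodic from the start with period 14.
One period: G(0..13) = 0, 1, 2, 0, 1, 2, 3, 4, 5, 3, 4, 5, 6, 7.
24 mod 14 = 10, so G(24) = G(10) = 4.

4


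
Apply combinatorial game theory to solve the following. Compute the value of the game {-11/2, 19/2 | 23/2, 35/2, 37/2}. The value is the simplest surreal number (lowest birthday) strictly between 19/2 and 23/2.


Left options: {-11/2, 19/2}, max = 19/2
Right options: {23/2, 35/2, 37/2}, min = 23/2
All options are numbers and max(Left) < min(Right), so by the simplicity theorem the value is the simplest (earliest-born) number strictly between 19/2 and 23/2.
Integers 10 through 11 all lie strictly between 19/2 and 23/2.
Among integers, the simplest (lowest birthday = smallest |n|; 0 is born on day 0, +-n on day n) is 10.
No non-integer in the interval can be simpler: if x is a non-integer in the interval, then floor(x) or ceil(x) also lies in the interval (the interval contains an integer), and both are proper prefixes of x's sign expansion, i.e. born earlier. So the game value is 10.
Game value = 10

10


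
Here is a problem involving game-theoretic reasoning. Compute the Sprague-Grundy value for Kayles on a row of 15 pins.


Kayles: a move removes 1 or 2 adjacent pins from a contiguous row.
Removing pins from a row of k leaves two independent rows (a, b) with a + b = k - 1 (one pin) or a + b = k - 2 (two pins); an end removal gives a = 0.
By Sprague-Grundy, G(k) = mex{ G(a) XOR G(b) } over all these splits. G(0) = 0.
G(1): splits (0,0):0^0=0 -> mex({0}) = 1
G(2): splits (0,1):0^1=1 (0,0):0^0=0 -> mex({0, 1}) = 2
G(3): splits (0,2):0^2=2 (1,1):1^1=0 (0,1):0^1=1 -> mex({0, 1, 2}) = 3
G(4): splits (0,3):0^3=3 (1,2):1^2=3 (0,2):0^2=2 (1,1):1^1=0 -> mex({0, 2, 3}) = 1
G(5): splits (0,4):0^1=1 (1,3):1^3=2 (2,2):2^2=0 (0,3):0^3=3 (1,2):1^2=3 -> mex({0, 1, 2, 3}) = 4
G(6) = mex({0, 1, 2, 4}) = 3
G(7) = mex({0, 1, 3, 4, 5}) = 2
G(8) = mex({0, 2, 3, 5, 6}) = 1
G(9) = mex({0, 1, 2, 3, 6, 7}) = 4
G(10) = mex({0, 1, 3, 4, 5, 7}) = 2
G(11) = mex({0, 1, 2, 3, 4, 5}) = 6
G(12) = mex({0, 1, 2, 3, 5, 6, 7}) = 4
G(13) = mex({0, 2, 3, 4, 6, 7}) = 1
G(14) = mex({0, 1, 4, 5, 6, 7}) = 2
G(15) = mex({0, 1, 2, 3, 4, 5, 6}) = 7
Therefore G(15) = 7.

7


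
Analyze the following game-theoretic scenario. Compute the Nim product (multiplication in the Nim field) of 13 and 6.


Nim multiplication is bilinear over XOR: (u XOR v) * w = (u*w) XOR (v*w).
So we split each operand into its bit components and XOR the pairwise Nim products.
13 = 1 + 4 + 8 (as XOR of powers of 2).
6 = 2 + 4 (as XOR of powers of 2).
Using the standard Nim-product table on single bits:
  2*2 = 3,   2*4 = 8,   2*8 = 12,
  4*4 = 6,   4*8 = 11,  8*8 = 13,
and  1*x = x (identity), k*l = l*k (commutative).
Pairwise Nim products:
  1 * 2 = 2
  1 * 4 = 4
  4 * 2 = 8
  4 * 4 = 6
  8 * 2 = 12
  8 * 4 = 11
XOR them: 2 XOR 4 XOR 8 XOR 6 XOR 12 XOR 11 = 15.
Result: 13 * 6 = 15 (in Nim).

15


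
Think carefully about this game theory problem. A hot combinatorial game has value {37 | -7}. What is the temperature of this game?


The game is {37 | -7}, a switch {a | b} with numbers a > b.
Cooling {a | b} by t gives {a - t | b + t}, which stops being hot when a - t = b + t, i.e. at t = (a - b)/2. So the temperature of a switch is (a - b)/2.
Temperature = (Left option - Right option) / 2
= (37 - (-7)) / 2
= 44 / 2
= 22

22


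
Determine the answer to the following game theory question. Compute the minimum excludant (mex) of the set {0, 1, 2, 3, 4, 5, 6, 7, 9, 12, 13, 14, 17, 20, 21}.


Set = {0, 1, 2, 3, 4, 5, 6, 7, 9, 12, 13, 14, 17, 20, 21}
0 is in the set.
1 is in the set.
2 is in the set.
3 is in the set.
4 is in the set.
5 is in the set.
6 is in the set.
7 is in the set.
8 is NOT in the set. This is the mex.
mex = 8

8


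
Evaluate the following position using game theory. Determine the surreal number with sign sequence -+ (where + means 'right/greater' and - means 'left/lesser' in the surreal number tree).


Sign expansion: -+
Rule: track bounds (lo, hi), initially (-inf, +inf). On '+', the current value becomes lo and we move to the simplest number in (value, hi): value + 1 if hi = +inf, otherwise the midpoint (value + hi)/2. On '-', the current value becomes hi and we move to value - 1 if lo = -inf, otherwise the midpoint (lo + value)/2.
Start at 0.
Step 1: sign = -, move left. Bounds: (-inf, 0). Value = -1
Step 2: sign = +, move right. Bounds: (-1, 0). Value = -1/2
The surreal number with sign expansion -+ is -1/2.

-1/2


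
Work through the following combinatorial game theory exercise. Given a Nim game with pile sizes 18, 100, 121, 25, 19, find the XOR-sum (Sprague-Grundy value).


We need the XOR (exclusive or) of all pile sizes.
After XOR-ing pile 1 (size 18): 0 XOR 18 = 18
After XOR-ing pile 2 (size 100): 18 XOR 100 = 118
After XOR-ing pile 3 (size 121): 118 XOR 121 = 15
After XOR-ing pile 4 (size 25): 15 XOR 25 = 22
After XOR-ing pile 5 (size 19): 22 XOR 19 = 5
The Nim-value of this position is 5.

5


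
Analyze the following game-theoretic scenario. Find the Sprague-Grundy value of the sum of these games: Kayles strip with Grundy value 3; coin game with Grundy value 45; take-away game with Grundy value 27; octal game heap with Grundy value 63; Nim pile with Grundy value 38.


By the Sprague-Grundy theorem, the Grundy value of a sum of games is the XOR of individual Grundy values.
Kayles strip: Grundy value = 3. Running XOR: 0 XOR 3 = 3
coin game: Grundy value = 45. Running XOR: 3 XOR 45 = 46
take-away game: Grundy value = 27. Running XOR: 46 XOR 27 = 53
octal game heap: Grundy value = 63. Running XOR: 53 XOR 63 = 10
Nim pile: Grundy value = 38. Running XOR: 10 XOR 38 = 44
The combined Grundy value is 44.

44


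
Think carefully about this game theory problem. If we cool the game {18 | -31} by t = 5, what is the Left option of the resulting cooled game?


Original game: {18 | -31} (a switch {a | b} with a > b).
Cooling by t (for t below the temperature (a - b)/2 = 49/2) taxes each move by t: {a | b} cooled by t is {a - t | b + t}.
Cooling amount: t = 5
Cooled Left option: 18 - 5 = 13
Cooled Right option: -31 + 5 = -26
Cooled game: {13 | -26}
Left option = 13

13


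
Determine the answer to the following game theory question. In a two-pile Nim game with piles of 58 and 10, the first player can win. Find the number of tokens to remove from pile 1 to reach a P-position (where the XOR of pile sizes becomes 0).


Piles: 58 and 10
Current XOR: 58 XOR 10 = 48 (non-zero, so this is an N-position).
To make the XOR zero, we need to find a move that balances the piles.
For pile 1 (size 58): target = 58 XOR 48 = 10
We reduce pile 1 from 58 to 10.
Tokens removed: 58 - 10 = 48
Verification: 10 XOR 10 = 0

48


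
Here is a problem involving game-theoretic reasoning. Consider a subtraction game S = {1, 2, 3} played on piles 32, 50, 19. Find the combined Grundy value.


Subtraction set: {1, 2, 3}
For this subtraction set, G(n) = n mod 4 (period = max + 1 = 4).
Pile 1 (size 32): G(32) = 32 mod 4 = 0
Pile 2 (size 50): G(50) = 50 mod 4 = 2
Pile 3 (size 19): G(19) = 19 mod 4 = 3
Total Grundy value = XOR of all: 0 XOR 2 XOR 3 = 1

1


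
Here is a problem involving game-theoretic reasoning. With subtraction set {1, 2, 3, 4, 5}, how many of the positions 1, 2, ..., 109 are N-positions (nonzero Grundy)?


Subtraction set S = {1, 2, 3, 4, 5}, so G(n) = n mod 6.
G(n) = 0 when n is a multiple of 6.
Multiples of 6 in [1, 109]: 18
N-positions (nonzero Grundy) = 109 - 18 = 91

91


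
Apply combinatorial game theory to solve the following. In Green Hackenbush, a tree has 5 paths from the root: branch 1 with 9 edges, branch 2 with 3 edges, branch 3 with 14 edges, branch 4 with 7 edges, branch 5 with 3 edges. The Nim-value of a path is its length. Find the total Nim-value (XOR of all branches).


The tree has 5 branches from the ground vertex.
In Green Hackenbush, the Nim-value of a simple path of length k is k.
Branch 1: length 9, Nim-value = 9
Branch 2: length 3, Nim-value = 3
Branch 3: length 14, Nim-value = 14
Branch 4: length 7, Nim-value = 7
Branch 5: length 3, Nim-value = 3
Total Nim-value = XOR of all branch values:
0 XOR 9 = 9
9 XOR 3 = 10
10 XOR 14 = 4
4 XOR 7 = 3
3 XOR 3 = 0
Nim-value of the tree = 0

0


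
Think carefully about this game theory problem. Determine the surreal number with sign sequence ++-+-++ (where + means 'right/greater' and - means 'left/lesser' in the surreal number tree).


Sign expansion: ++-+-++
Rule: track bounds (lo, hi), initially (-inf, +inf). On '+', the current value becomes lo and we move to the simplest number in (value, hi): value + 1 if hi = +inf, otherwise the midpoint (value + hi)/2. On '-', the current value becomes hi and we move to value - 1 if lo = -inf, otherwise the midpoint (lo + value)/2.
Start at 0.
Step 1: sign = +, move right. Bounds: (0, +inf). Value = 1
Step 2: sign = +, move right. Bounds: (1, +inf). Value = 2
Step 3: sign = -, move left. Bounds: (1, 2). Value = 3/2
Step 4: sign = +, move right. Bounds: (3/2, 2). Value = 7/4
Step 5: sign = -, move left. Bounds: (3/2, 7/4). Value = 13/8
Step 6: sign = +, move right. Bounds: (13/8, 7/4). Value = 27/16
Step 7: sign = +, move right. Bounds: (27/16, 7/4). Value = 55/32
The surreal number with sign expansion ++-+-++ is 55/32.

55/32


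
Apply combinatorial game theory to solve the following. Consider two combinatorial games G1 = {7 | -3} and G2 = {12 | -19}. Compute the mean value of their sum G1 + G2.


G1 = {7 | -3}, G2 = {12 | -19}
Each is a switch {a | b} with numbers a > b; its mean value is (a + b)/2, and mean value is additive over game sums: m(G1 + G2) = m(G1) + m(G2).
Mean of G1 = (7 + (-3))/2 = 4/2 = 2
Mean of G2 = (12 + (-19))/2 = -7/2 = -7/2
Mean of G1 + G2 = 2 + -7/2 = -3/2

-3/2


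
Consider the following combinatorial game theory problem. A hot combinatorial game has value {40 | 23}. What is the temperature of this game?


The game is {40 | 23}, a switch {a | b} with numbers a > b.
Cooling {a | b} by t gives {a - t | b + t}, which stops being hot when a - t = b + t, i.e. at t = (a - b)/2. So the temperature of a switch is (a - b)/2.
Temperature = (Left option - Right option) / 2
= (40 - (23)) / 2
= 17 / 2
= 17/2

17/2


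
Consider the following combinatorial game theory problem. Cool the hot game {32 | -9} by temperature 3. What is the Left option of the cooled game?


Original game: {32 | -9} (a switch {a | b} with a > b).
Cooling by t (for t below the temperature (a - b)/2 = 41/2) taxes each move by t: {a | b} cooled by t is {a - t | b + t}.
Cooling amount: t = 3
Cooled Left option: 32 - 3 = 29
Cooled Right option: -9 + 3 = -6
Cooled game: {29 | -6}
Left option = 29

29


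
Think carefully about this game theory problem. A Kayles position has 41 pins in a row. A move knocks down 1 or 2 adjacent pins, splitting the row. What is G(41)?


Kayles: a move removes 1 or 2 adjacent pins from a contiguous row.
Removing pins from a row of k leaves two independent rows (a, b) with a + b = k - 1 (one pin) or a + b = k - 2 (two pins); an end removal gives a = 0.
By Sprague-Grundy, G(k) = mex{ G(a) XOR G(b) } over all these splits. G(0) = 0.
G(1): splits (0,0):0^0=0 -> mex({0}) = 1
G(2): splits (0,1):0^1=1 (0,0):0^0=0 -> mex({0, 1}) = 2
G(3): splits (0,2):0^2=2 (1,1):1^1=0 (0,1):0^1=1 -> mex({0, 1, 2}) = 3
G(4): splits (0,3):0^3=3 (1,2):1^2=3 (0,2):0^2=2 (1,1):1^1=0 -> mex({0, 2, 3}) = 1
G(5): splits (0,4):0^1=1 (1,3):1^3=2 (2,2):2^2=0 (0,3):0^3=3 (1,2):1^2=3 -> mex({0, 1, 2, 3}) = 4
G(6) = mex({0, 1, 2, 4}) = 3
G(7) = mex({0, 1, 3, 4, 5}) = 2
G(8) = mex({0, 2, 3, 5, 6}) = 1
G(9) = mex({0, 1, 2, 3, 6, 7}) = 4
G(10) = mex({0, 1, 3, 4, 5, 7}) = 2
G(11) = mex({0, 1, 2, 3, 4, 5}) = 6
G(12) = mex({0, 1, 2, 3, 5, 6, 7}) = 4
G(13) = mex({0, 2, 3, 4, 6, 7}) = 1
G(14) = mex({0, 1, 4, 5, 6, 7}) = 2
G(15) = mex({0, 1, 2, 3, 4, 5, 6}) = 7
G(16) = mex({0, 2, 3, 5, 6, 7}) = 1
G(17) = mex({0, 1, 2, 3, 5, 6, 7}) = 4
G(18) = mex({0, 1, 2, 4, 5, 6}) = 3
G(19) = mex({0, 1, 3, 4, 5, 7}) = 2
G(20) = mex({0, 2, 3, 4, 5, 6, 7}) = 1
G(21) = mex({0, 1, 2, 3, 5, 6, 7}) = 4
G(22) = mex({0, 1, 2, 3, 4, 5, 7}) = 6
G(23) = mex({0, 1, 2, 3, 4, 5, 6}) = 7
G(24) = mex({0, 1, 2, 3, 5, 6, 7}) = 4
G(25) = mex({0, 2, 3, 4, 6, 7}) = 1
G(26) = mex({0, 1, 3, 4, 5, 6, 7}) = 2
G(27) = mex({0, 1, 2, 3, 4, 5, 6, 7}) = 8
G(28) = mex({0, 1, 2, 3, 4, 6, 7, 8}) = 5
G(29) = mex({0, 1, 2, 3, 5, 6, 7, 8, 9}) = 4
G(30) = mex({0, 1, 2, 3, 4, 5, 6, 9, 10}) = 7
G(31) = mex({0, 1, 3, 4, 5, 7, 10, 11}) = 2
G(32) = mex({0, 2, 3, 4, 5, 6, 7, 9, 11}) = 1
G(33) = mex({0, 1, 2, 3, 4, 5, 6, 7, 9, 12}) = 8
G(34) = mex({0, 1, 2, 3, 4, 5, 7, 8, 11, 12}) = 6
G(35) = mex({0, 1, 2, 3, 4, 5, 6, 8, 9, 10, 11}) = 7
G(36) = mex({0, 1, 2, 3, 5, 6, 7, 9, 10}) = 4
G(37) = mex({0, 2, 3, 4, 6, 7, 9, 10, 11, 12}) = 1
G(38) = mex({0, 1, 3, 4, 5, 6, 7, 9, 10, 11, 12}) = 2
G(39) = mex({0, 1, 2, 4, 5, 6, 7, 9, 10, 12, 14}) = 3
G(40) = mex({0, 2, 3, 4, 6, 7, 11, 12, 14}) = 1
G(41) = mex({0, 1, 2, 3, 5, 6, 7, 9, 10, 11, 12}) = 4
Therefore G(41) = 4.

4


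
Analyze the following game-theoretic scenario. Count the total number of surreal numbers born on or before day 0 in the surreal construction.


Day 0: {|} = 0 is born. Count = 1.
Day n: the number of surreal numbers born by day n is 2^(n+1) - 1.
By day 0: 2^1 - 1 = 1
By day 0: 1 surreal numbers.

1


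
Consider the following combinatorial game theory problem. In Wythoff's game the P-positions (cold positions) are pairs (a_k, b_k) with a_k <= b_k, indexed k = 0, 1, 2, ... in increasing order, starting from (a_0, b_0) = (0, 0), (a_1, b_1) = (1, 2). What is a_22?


By Wythoff's theorem, a_k = floor(k * phi) and b_k = floor(k * phi^2) = a_k + k, where phi = (1 + sqrt(5))/2 is the golden ratio.
phi = (1 + sqrt(5))/2 = 1.618034
k = 22
k * phi = 22 * 1.618034 = 35.596748
a_22 = floor(k * phi) = 35

35


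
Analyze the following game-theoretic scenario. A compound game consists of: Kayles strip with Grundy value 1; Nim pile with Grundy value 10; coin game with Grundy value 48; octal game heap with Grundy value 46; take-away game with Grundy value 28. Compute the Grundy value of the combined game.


By the Sprague-Grundy theorem, the Grundy value of a sum of games is the XOR of individual Grundy values.
Kayles strip: Grundy value = 1. Running XOR: 0 XOR 1 = 1
Nim pile: Grundy value = 10. Running XOR: 1 XOR 10 = 11
coin game: Grundy value = 48. Running XOR: 11 XOR 48 = 59
octal game heap: Grundy value = 46. Running XOR: 59 XOR 46 = 21
take-away game: Grundy value = 28. Running XOR: 21 XOR 28 = 9
The combined Grundy value is 9.

9


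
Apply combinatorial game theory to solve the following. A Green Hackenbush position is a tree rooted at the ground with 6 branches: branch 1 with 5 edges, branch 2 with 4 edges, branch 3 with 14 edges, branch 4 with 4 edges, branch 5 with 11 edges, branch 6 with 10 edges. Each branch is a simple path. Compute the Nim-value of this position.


The tree has 6 branches from the ground vertex.
In Green Hackenbush, the Nim-value of a simple path of length k is k.
Branch 1: length 5, Nim-value = 5
Branch 2: length 4, Nim-value = 4
Branch 3: length 14, Nim-value = 14
Branch 4: length 4, Nim-value = 4
Branch 5: length 11, Nim-value = 11
Branch 6: length 10, Nim-value = 10
Total Nim-value = XOR of all branch values:
0 XOR 5 = 5
5 XOR 4 = 1
1 XOR 14 = 15
15 XOR 4 = 11
11 XOR 11 = 0
0 XOR 10 = 10
Nim-value of the tree = 10

10


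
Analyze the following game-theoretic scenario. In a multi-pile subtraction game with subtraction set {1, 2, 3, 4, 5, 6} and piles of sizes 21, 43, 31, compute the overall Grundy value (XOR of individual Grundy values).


Subtraction set: {1, 2, 3, 4, 5, 6}
For this subtraction set, G(n) = n mod 7 (period = max + 1 = 7).
Pile 1 (size 21): G(21) = 21 mod 7 = 0
Pile 2 (size 43): G(43) = 43 mod 7 = 1
Pile 3 (size 31): G(31) = 31 mod 7 = 3
Total Grundy value = XOR of all: 0 XOR 1 XOR 3 = 2

2


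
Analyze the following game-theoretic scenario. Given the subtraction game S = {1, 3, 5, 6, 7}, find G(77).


The subtraction set is S = {1, 3, 5, 6, 7}.
G(k) = mex{ G(k - s) : s in S, s <= k }. We compute iteratively: G(0) = 0.
G(1) = mex({0}) = 1
G(2) = mex({1}) = 0
G(3) = mex({0}) = 1
G(4) = mex({1}) = 0
G(5) = mex({0}) = 1
G(6) = mex({0, 1}) = 2
G(7) = mex({0, 1, 2}) = 3
G(8) = mex({0, 1, 3}) = 2
G(9) = mex({0, 1, 2}) = 3
G(10) = mex({0, 1, 3}) = 2
G(11) = mex({0, 1, 2}) = 3
G(12) = mex({1, 2, 3}) = 0
G(13) = mex({0, 2, 3}) = 1
G(14) = mex({1, 2, 3}) = 0
G(15) = mex({0, 2, 3}) = 1
G(16) = mex({1, 2, 3}) = 0
G(17) = mex({0, 2, 3}) = 1
G(18) = mex({0, 1, 3}) = 2
Observe that G(12)..G(18) = 0, 1, 0, 1, 0, 1, 2 repeats G(0)..G(6) = 0, 1, 0, 1, 0, 1, 2.
For k >= max(S) = 7, G(k) is determined by the previous 7 values G(k-7)..G(k-1); a window of 7 consecutive values has recurred shifted by 12, so by induction G(k + 12) = G(k) for all k >= 0: the sequence is periodic from the start with period 12.
One period: G(0..11) = 0, 1, 0, 1, 0, 1, 2, 3, 2, 3, 2, 3.
77 mod 12 = 5, so G(77) = G(5) = 1.

1


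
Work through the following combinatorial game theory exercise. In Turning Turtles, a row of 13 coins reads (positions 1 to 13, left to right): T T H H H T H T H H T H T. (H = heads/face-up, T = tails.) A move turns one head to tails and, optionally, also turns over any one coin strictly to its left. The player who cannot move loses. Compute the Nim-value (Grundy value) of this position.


Coins: T T H H H T H T H H T H T
Key fact: a single head at position k behaves exactly like a Nim heap of size k (turning it to T and optionally flipping a coin at j < k corresponds to moving the heap from k to j, or to 0), and heads combine as a disjunctive sum (two heads at the same place would cancel, matching j XOR j = 0). So the Nim-value is the XOR of the 1-indexed positions of the heads.
Face-up positions (1-indexed): [3, 4, 5, 7, 9, 10, 12]
XOR 0 with 3: 0 XOR 3 = 3
XOR 3 with 4: 3 XOR 4 = 7
XOR 7 with 5: 7 XOR 5 = 2
XOR 2 with 7: 2 XOR 7 = 5
XOR 5 with 9: 5 XOR 9 = 12
XOR 12 with 10: 12 XOR 10 = 6
XOR 6 with 12: 6 XOR 12 = 10
Nim-value = 10

10


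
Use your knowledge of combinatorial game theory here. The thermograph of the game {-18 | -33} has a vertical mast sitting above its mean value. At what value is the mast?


Game = {-18 | -33}, a switch {a | b} with numbers a > b.
Its thermograph has left wall a - t and right wall b + t, which meet at t = (a - b)/2, where both equal (a + b)/2. So the mast (mean value) is at (a + b)/2.
Mean = (-18 + (-33))/2 = -51/2 = -51/2

-51/2


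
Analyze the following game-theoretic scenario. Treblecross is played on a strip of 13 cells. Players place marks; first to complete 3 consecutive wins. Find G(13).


Treblecross: place X on empty cells; 3-in-a-row wins.
Playing within two cells of an existing X lets the opponent win at once, so sensible play treats the cells i-2..i+2 around each X as dead. The player left with no safe cell loses, so this is a normal-play take-away game on strips of safe cells.
Placing X at cell i (0-indexed) of a strip of k safe cells leaves independent strips of sizes max(0, i-2) and max(0, k-i-3). Hence G(k) = mex{ G(max(0,i-2)) XOR G(max(0,k-i-3)) : 0 <= i < k }, with G(0) = 0.
G(1): splits (0,0):0^0=0 -> mex({0}) = 1
G(2): splits (0,0):0^0=0 -> mex({0}) = 1
G(3): splits (0,0):0^0=0 -> mex({0}) = 1
G(4): splits (0,1):0^1=1 (0,0):0^0=0 -> mex({0, 1}) = 2
G(5): splits (0,2):0^1=1 (0,1):0^1=1 (0,0):0^0=0 -> mex({0, 1}) = 2
G(6) = mex({1}) = 0
G(7) = mex({0, 1, 2}) = 3
G(8) = mex({0, 1, 2}) = 3
G(9) = mex({0, 2}) = 1
G(10) = mex({0, 2, 3}) = 1
G(11) = mex({0, 3}) = 1
G(12) = mex({1, 3}) = 0
G(13) = mex({0, 1, 2, 3}) = 4
Therefore G(13) = 4.

4


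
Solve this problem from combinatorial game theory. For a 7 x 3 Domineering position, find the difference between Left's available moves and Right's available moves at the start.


Board is 7 x 3 (rows x cols).
Left (vertical) placements: (rows-1) * cols = 6 * 3 = 18
Right (horizontal) placements: rows * (cols-1) = 7 * 2 = 14
Advantage = Left - Right = 18 - 14 = 4

4


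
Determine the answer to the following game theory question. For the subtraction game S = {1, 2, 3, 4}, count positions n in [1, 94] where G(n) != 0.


Subtraction set S = {1, 2, 3, 4}, so G(n) = n mod 5.
G(n) = 0 when n is a multiple of 5.
Multiples of 5 in [1, 94]: 18
N-positions (nonzero Grundy) = 94 - 18 = 76

76


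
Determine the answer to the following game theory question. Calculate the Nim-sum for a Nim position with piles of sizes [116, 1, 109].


We need the XOR (exclusive or) of all pile sizes.
After XOR-ing pile 1 (size 116): 0 XOR 116 = 116
After XOR-ing pile 2 (size 1): 116 XOR 1 = 117
After XOR-ing pile 3 (size 109): 117 XOR 109 = 24
The Nim-value of this position is 24.

24


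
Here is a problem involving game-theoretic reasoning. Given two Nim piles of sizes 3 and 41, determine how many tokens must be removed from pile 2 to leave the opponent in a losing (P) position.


Piles: 3 and 41
Current XOR: 3 XOR 41 = 42 (non-zero, so this is an N-position).
To make the XOR zero, we need to find a move that balances the piles.
For pile 2 (size 41): target = 41 XOR 42 = 3
We reduce pile 2 from 41 to 3.
Tokens removed: 41 - 3 = 38
Verification: 3 XOR 3 = 0

38


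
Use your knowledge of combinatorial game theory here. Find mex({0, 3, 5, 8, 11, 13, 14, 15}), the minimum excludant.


Set = {0, 3, 5, 8, 11, 13, 14, 15}
0 is in the set.
1 is NOT in the set. This is the mex.
mex = 1

1


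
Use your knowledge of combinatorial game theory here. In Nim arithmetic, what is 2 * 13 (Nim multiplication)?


Nim multiplication is bilinear over XOR: (u XOR v) * w = (u*w) XOR (v*w).
So we split each operand into its bit components and XOR the pairwise Nim products.
2 = 2 (as XOR of powers of 2).
13 = 1 + 4 + 8 (as XOR of powers of 2).
Using the standard Nim-product table on single bits:
  2*2 = 3,   2*4 = 8,   2*8 = 12,
  4*4 = 6,   4*8 = 11,  8*8 = 13,
and  1*x = x (identity), k*l = l*k (commutative).
Pairwise Nim products:
  2 * 1 = 2
  2 * 4 = 8
  2 * 8 = 12
XOR them: 2 XOR 8 XOR 12 = 6.
Result: 2 * 13 = 6 (in Nim).

6


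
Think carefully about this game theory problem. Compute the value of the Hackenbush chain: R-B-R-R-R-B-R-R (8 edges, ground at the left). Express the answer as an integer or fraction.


Edges (from ground): R-B-R-R-R-B-R-R
By Berlekamp's sign-expansion rule, a Blue-Red Hackenbush stalk has the value of the surreal number whose sign sequence is the edge sequence with B -> + and R -> -.
Sign sequence: -+---+--
Trace the sign expansion in the surreal number tree, starting from 0:
Edge 1: R (sign -) -> bounds (-inf, 0), value = -1
Edge 2: B (sign +) -> bounds (-1, 0), value = -1/2
Edge 3: R (sign -) -> bounds (-1, -1/2), value = -3/4
Edge 4: R (sign -) -> bounds (-1, -3/4), value = -7/8
Edge 5: R (sign -) -> bounds (-1, -7/8), value = -15/16
Edge 6: B (sign +) -> bounds (-15/16, -7/8), value = -29/32
Edge 7: R (sign -) -> bounds (-15/16, -29/32), value = -59/64
Edge 8: R (sign -) -> bounds (-15/16, -59/64), value = -119/128
Game value = -119/128

-119/128


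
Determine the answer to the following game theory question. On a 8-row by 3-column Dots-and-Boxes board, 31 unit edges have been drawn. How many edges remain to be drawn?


Grid: 8 x 3 boxes, i.e. 9 rows and 4 columns of dots.
Horizontal edges: (rows + 1) * cols = 9 * 3 = 27
Vertical edges: rows * (cols + 1) = 8 * 4 = 32
Total edges: 27 + 32 = 59
Edges drawn: 31
Remaining: 59 - 31 = 28

28


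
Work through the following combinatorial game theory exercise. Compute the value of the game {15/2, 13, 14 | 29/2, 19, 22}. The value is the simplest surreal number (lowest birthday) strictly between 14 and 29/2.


Left options: {15/2, 13, 14}, max = 14
Right options: {29/2, 19, 22}, min = 29/2
All options are numbers and max(Left) < min(Right), so by the simplicity theorem the value is the simplest (earliest-born) number strictly between 14 and 29/2.
No integer lies strictly between 14 and 29/2, so the value is the dyadic rational m/2^k in the interval with the smallest k (then m odd); search k = 1, 2, ...:
Denominator 2: no odd multiple of 1/2 lies strictly between 14 and 29/2.
Denominator 4: 57/4 lies strictly between 14 and 29/2 -- found.
The simplest number in the interval is 57/4.
Game value = 57/4

57/4


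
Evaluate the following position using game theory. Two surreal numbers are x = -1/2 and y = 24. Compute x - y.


x = -1/2, y = 24
Converting to common denominator: 2
x = -1/2, y = 48/2
x - y = -1/2 - 24 = -49/2

-49/2


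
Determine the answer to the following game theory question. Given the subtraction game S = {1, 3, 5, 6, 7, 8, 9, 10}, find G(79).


The subtraction set is S = {1, 3, 5, 6, 7, 8, 9, 10}.
G(k) = mex{ G(k - s) : s in S, s <= k }. We compute iteratively: G(0) = 0.
G(1) = mex({0}) = 1
G(2) = mex({1}) = 0
G(3) = mex({0}) = 1
G(4) = mex({1}) = 0
G(5) = mex({0}) = 1
G(6) = mex({0, 1}) = 2
G(7) = mex({0, 1, 2}) = 3
G(8) = mex({0, 1, 3}) = 2
G(9) = mex({0, 1, 2}) = 3
G(10) = mex({0, 1, 3}) = 2
G(11) = mex({0, 1, 2}) = 3
G(12) = mex({0, 1, 2, 3}) = 4
G(13) = mex({0, 1, 2, 3, 4}) = 5
G(14) = mex({0, 1, 2, 3, 5}) = 4
G(15) = mex({1, 2, 3, 4}) = 0
G(16) = mex({0, 2, 3, 5}) = 1
G(17) = mex({1, 2, 3, 4}) = 0
G(18) = mex({0, 2, 3, 4, 5}) = 1
G(19) = mex({1, 2, 3, 4, 5}) = 0
G(20) = mex({0, 2, 3, 4, 5}) = 1
G(21) = mex({0, 1, 3, 4, 5}) = 2
G(22) = mex({0, 1, 2, 4, 5}) = 3
G(23) = mex({0, 1, 3, 4, 5}) = 2
G(24) = mex({0, 1, 2, 4}) = 3
Observe that G(15)..G(24) = 0, 1, 0, 1, 0, 1, 2, 3, 2, 3 repeats G(0)..G(9) = 0, 1, 0, 1, 0, 1, 2, 3, 2, 3.
For k >= max(S) = 10, G(k) is determined by the previous 10 values G(k-10)..G(k-1); a window of 10 consecutive values has recurred shifted by 15, so by induction G(k + 15) = G(k) for all k >= 0: the sequence is periodic from the start with period 15.
One period: G(0..14) = 0, 1, 0, 1, 0, 1, 2, 3, 2, 3, 2, 3, 4, 5, 4.
79 mod 15 = 4, so G(79) = G(4) = 0.

0


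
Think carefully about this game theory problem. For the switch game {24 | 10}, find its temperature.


The game is {24 | 10}, a switch {a | b} with numbers a > b.
Cooling {a | b} by t gives {a - t | b + t}, which stops being hot when a - t = b + t, i.e. at t = (a - b)/2. So the temperature of a switch is (a - b)/2.
Temperature = (Left option - Right option) / 2
= (24 - (10)) / 2
= 14 / 2
= 7

7


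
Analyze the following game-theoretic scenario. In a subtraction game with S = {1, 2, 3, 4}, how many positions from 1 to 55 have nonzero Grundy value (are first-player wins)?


Subtraction set S = {1, 2, 3, 4}, so G(n) = n mod 5.
G(n) = 0 when n is a multiple of 5.
Multiples of 5 in [1, 55]: 11
N-positions (nonzero Grundy) = 55 - 11 = 44

44


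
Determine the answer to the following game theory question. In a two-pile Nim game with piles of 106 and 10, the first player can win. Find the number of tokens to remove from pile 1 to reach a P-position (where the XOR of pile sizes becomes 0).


Piles: 106 and 10
Current XOR: 106 XOR 10 = 96 (non-zero, so this is an N-position).
To make the XOR zero, we need to find a move that balances the piles.
For pile 1 (size 106): target = 106 XOR 96 = 10
We reduce pile 1 from 106 to 10.
Tokens removed: 106 - 10 = 96
Verification: 10 XOR 10 = 0

96


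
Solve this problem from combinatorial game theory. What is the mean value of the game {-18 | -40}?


Game = {-18 | -40}, a switch {a | b} with numbers a > b.
Its thermograph has left wall a - t and right wall b + t, which meet at t = (a - b)/2, where both equal (a + b)/2. So the mast (mean value) is at (a + b)/2.
Mean = (-18 + (-40))/2 = -58/2 = -29

-29


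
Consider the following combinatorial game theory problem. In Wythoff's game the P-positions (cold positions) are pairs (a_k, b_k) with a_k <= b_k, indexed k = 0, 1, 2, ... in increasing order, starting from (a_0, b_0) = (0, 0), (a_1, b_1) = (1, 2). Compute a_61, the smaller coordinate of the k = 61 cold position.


By Wythoff's theorem, a_k = floor(k * phi) and b_k = floor(k * phi^2) = a_k + k, where phi = (1 + sqrt(5))/2 is the golden ratio.
phi = (1 + sqrt(5))/2 = 1.618034
k = 61
k * phi = 61 * 1.618034 = 98.700073
a_61 = floor(k * phi) = 98

98


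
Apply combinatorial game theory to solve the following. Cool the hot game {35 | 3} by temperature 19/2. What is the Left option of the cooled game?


Original game: {35 | 3} (a switch {a | b} with a > b).
Cooling by t (for t below the temperature (a - b)/2 = 16) taxes each move by t: {a | b} cooled by t is {a - t | b + t}.
Cooling amount: t = 19/2
Cooled Left option: 35 - 19/2 = 51/2
Cooled Right option: 3 + 19/2 = 25/2
Cooled game: {51/2 | 25/2}
Left option = 51/2

51/2


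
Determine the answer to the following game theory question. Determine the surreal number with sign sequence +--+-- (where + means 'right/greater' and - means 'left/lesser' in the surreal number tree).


Sign expansion: +--+--
Rule: track bounds (lo, hi), initially (-inf, +inf). On '+', the current value becomes lo and we move to the simplest number in (value, hi): value + 1 if hi = +inf, otherwise the midpoint (value + hi)/2. On '-', the current value becomes hi and we move to value - 1 if lo = -inf, otherwise the midpoint (lo + value)/2.
Start at 0.
Step 1: sign = +, move right. Bounds: (0, +inf). Value = 1
Step 2: sign = -, move left. Bounds: (0, 1). Value = 1/2
Step 3: sign = -, move left. Bounds: (0, 1/2). Value = 1/4
Step 4: sign = +, move right. Bounds: (1/4, 1/2). Value = 3/8
Step 5: sign = -, move left. Bounds: (1/4, 3/8). Value = 5/16
Step 6: sign = -, move left. Bounds: (1/4, 5/16). Value = 9/32
The surreal number with sign expansion +--+-- is 9/32.

9/32


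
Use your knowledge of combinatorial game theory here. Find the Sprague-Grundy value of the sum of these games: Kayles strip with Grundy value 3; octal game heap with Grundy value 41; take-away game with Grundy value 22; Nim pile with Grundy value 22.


By the Sprague-Grundy theorem, the Grundy value of a sum of games is the XOR of individual Grundy values.
Kayles strip: Grundy value = 3. Running XOR: 0 XOR 3 = 3
octal game heap: Grundy value = 41. Running XOR: 3 XOR 41 = 42
take-away game: Grundy value = 22. Running XOR: 42 XOR 22 = 60
Nim pile: Grundy value = 22. Running XOR: 60 XOR 22 = 42
The combined Grundy value is 42.

42


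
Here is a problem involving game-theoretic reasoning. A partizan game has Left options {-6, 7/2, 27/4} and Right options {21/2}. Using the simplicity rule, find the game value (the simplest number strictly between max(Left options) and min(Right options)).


Left options: {-6, 7/2, 27/4}, max = 27/4
Right options: {21/2}, min = 21/2
All options are numbers and max(Left) < min(Right), so by the simplicity theorem the value is the simplest (earliest-born) number strictly between 27/4 and 21/2.
Integers 7 through 10 all lie strictly between 27/4 and 21/2.
Among integers, the simplest (lowest birthday = smallest |n|; 0 is born on day 0, +-n on day n) is 7.
No non-integer in the interval can be simpler: if x is a non-integer in the interval, then floor(x) or ceil(x) also lies in the interval (the interval contains an integer), and both are proper prefixes of x's sign expansion, i.e. born earlier. So the game value is 7.
Game value = 7

7
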